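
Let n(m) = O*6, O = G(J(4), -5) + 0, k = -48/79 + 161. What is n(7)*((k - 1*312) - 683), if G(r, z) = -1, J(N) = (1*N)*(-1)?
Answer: 395604/79 ≈ 5007.6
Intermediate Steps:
k = 12671/79 (k = -48*1/79 + 161 = -48/79 + 161 = 12671/79 ≈ 160.39)
J(N) = -N (J(N) = N*(-1) = -N)
O = -1 (O = -1 + 0 = -1)
n(m) = -6 (n(m) = -1*6 = -6)
n(7)*((k - 1*312) - 683) = -6*((12671/79 - 1*312) - 683) = -6*((12671/79 - 312) - 683) = -6*(-11977/79 - 683) = -6*(-65934/79) = 395604/79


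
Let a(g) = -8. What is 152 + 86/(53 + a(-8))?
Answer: 6926/45 ≈ 153.91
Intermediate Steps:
152 + 86/(53 + a(-8)) = 152 + 86/(53 - 8) = 152 + 86/45 = 6926/45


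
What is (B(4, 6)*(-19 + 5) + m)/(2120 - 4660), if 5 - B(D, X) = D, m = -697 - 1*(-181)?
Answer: 53/254 ≈ 0.20866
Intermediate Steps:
m = -516 (m = -697 + 181 = -516)
B(D, X) = 5 - D
(B(4, 6)*(-19 + 5) + m)/(2120 - 4660) = ((5 - 1*4)*(-19 + 5) - 516)/(2120 - 4660) = ((5 - 4)*(-14) - 516)/(-2540) = (1*(-14) - 516)*(-1/2540) = (-14 - 516)*(-1/2540) = -530*(-1/2540) = 53/254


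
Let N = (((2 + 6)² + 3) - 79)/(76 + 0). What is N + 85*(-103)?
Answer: -166348/19 ≈ -8755.2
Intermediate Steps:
N = -3/19 (N = ((8² + 3) - 79)/76 = ((64 + 3) - 79)*(1/76) = (67 - 79)*(1/76) = -12*1/76 = -3/19 ≈ -0.15789)
N + 85*(-103) = -3/19 + 85*(-103) = -3/19 - 8755 = -166348/19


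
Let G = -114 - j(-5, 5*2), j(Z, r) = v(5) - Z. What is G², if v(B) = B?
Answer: 15376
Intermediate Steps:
j(Z, r) = 5 - Z
G = -124 (G = -114 - (5 - 1*(-5)) = -114 - (5 + 5) = -114 - 1*10 = -114 - 10 = -124)
G² = (-124)² = 15376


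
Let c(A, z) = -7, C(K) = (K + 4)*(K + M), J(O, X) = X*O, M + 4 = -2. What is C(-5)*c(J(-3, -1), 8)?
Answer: -77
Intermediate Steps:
M = -6 (M = -4 - 2 = -6)
J(O, X) = O*X
C(K) = (-6 + K)*(4 + K) (C(K) = (K + 4)*(K - 6) = (4 + K)*(-6 + K) = (-6 + K)*(4 + K))
C(-5)*c(J(-3, -1), 8) = (-24 + (-5)² - 2*(-5))*(-7) = (-24 + 25 + 10)*(-7) = 11*(-7) = -77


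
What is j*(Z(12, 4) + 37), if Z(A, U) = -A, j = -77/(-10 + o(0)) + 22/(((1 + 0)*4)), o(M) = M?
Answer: 330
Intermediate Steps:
j = 66/5 (j = -77/(-10 + 0) + 22/(((1 + 0)*4)) = -77/(-10) + 22/((1*4)) = -77*(-1/10) + 22/4 = 77/10 + 22*(1/4) = 77/10 + 11/2 = 66/5 ≈ 13.200)
j*(Z(12, 4) + 37) = 66*(-1*12 + 37)/5 = 66*(-12 + 37)/5 = (66/5)*25 = 330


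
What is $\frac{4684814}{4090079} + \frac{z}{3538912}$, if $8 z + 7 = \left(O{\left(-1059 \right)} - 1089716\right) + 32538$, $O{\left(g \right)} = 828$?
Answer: $\frac{128312572276741}{115795437232384} \approx 1.1081$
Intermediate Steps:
$z = - \frac{1056357}{8}$ ($z = - \frac{7}{8} + \frac{\left(828 - 1089716\right) + 32538}{8} = - \frac{7}{8} + \frac{-1088888 + 32538}{8} = - \frac{7}{8} + \frac{1}{8} \left(-1056350\right) = - \frac{7}{8} - \frac{528175}{4} = - \frac{1056357}{8} \approx -1.3204 \cdot 10^{5}$)
$\frac{4684814}{4090079} + \frac{z}{3538912} = \frac{4684814}{4090079} - \frac{1056357}{8 \cdot 3538912} = 4684814 \cdot \frac{1}{4090079} - \frac{1056357}{28311296} = \frac{4684814}{4090079} - \frac{1056357}{28311296} = \frac{128312572276741}{115795437232384}$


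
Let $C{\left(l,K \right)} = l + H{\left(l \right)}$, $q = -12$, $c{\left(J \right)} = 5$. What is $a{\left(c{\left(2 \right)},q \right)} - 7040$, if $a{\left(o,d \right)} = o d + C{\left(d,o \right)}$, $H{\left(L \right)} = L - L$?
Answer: $-7112$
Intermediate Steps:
$H{\left(L \right)} = 0$
$C{\left(l,K \right)} = l$ ($C{\left(l,K \right)} = l + 0 = l$)
$a{\left(o,d \right)} = d + d o$ ($a{\left(o,d \right)} = o d + d = d o + d = d + d o$)
$a{\left(c{\left(2 \right)},q \right)} - 7040 = - 12 \left(1 + 5\right) - 7040 = \left(-12\right) 6 - 7040 = -72 - 7040 = -7112$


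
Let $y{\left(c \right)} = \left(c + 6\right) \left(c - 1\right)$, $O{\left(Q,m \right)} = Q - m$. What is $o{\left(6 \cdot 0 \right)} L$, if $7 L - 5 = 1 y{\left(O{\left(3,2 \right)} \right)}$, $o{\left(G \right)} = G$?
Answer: $0$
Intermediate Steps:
$y{\left(c \right)} = \left(-1 + c\right) \left(6 + c\right)$ ($y{\left(c \right)} = \left(6 + c\right) \left(-1 + c\right) = \left(-1 + c\right) \left(6 + c\right)$)
$L = \frac{5}{7}$ ($L = \frac{5}{7} + \frac{1 \left(-6 + \left(3 - 2\right)^{2} + 5 \left(3 - 2\right)\right)}{7} = \frac{5}{7} + \frac{1 \left(-6 + 1^{2} + 5 \cdot 1\right)}{7} = \frac{5}{7} + \frac{1 \left(-6 + 1 + 5\right)}{7} = \frac{5}{7} + \frac{1 \cdot 0}{7} = \frac{5}{7} + \frac{1}{7} \cdot 0 = \frac{5}{7} + 0 = \frac{5}{7} \approx 0.71429$)
$o{\left(6 \cdot 0 \right)} L = 6 \cdot 0 \cdot \frac{5}{7} = 0 \cdot \frac{5}{7} = 0$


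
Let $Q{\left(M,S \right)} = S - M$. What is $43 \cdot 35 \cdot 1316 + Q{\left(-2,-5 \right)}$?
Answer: $1980577$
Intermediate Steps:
$43 \cdot 35 \cdot 1316 + Q{\left(-2,-5 \right)} = 43 \cdot 35 \cdot 1316 - 3 = 1505 \cdot 1316 + \left(-5 + 2\right) = 1980580 - 3 = 1980577$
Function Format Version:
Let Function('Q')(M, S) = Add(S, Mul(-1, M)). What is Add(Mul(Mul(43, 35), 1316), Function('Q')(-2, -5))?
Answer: 1980577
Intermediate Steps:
Add(Mul(Mul(43, 35), 1316), Function('Q')(-2, -5)) = Add(Mul(Mul(43, 35), 1316), Add(-5, Mul(-1, -2))) = Add(Mul(1505, 1316), Add(-5, 2)) = Add(1980580, -3) = 1980577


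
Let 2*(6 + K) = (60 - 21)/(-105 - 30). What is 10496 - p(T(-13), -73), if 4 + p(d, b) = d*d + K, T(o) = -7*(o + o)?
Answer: -2035607/90 ≈ -22618.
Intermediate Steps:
T(o) = -14*o
K = -553/90 (K = -6 + ((60 - 21)/(-105 - 30))/2 = -6 + (39/(-135))/2 = -6 + (39*(-1/135))/2 = -6 + (1/2)*(-13/45) = -6 - 13/90 = -553/90 ≈ -6.1444)
p(d, b) = -913/90 + d**2 (p(d, b) = -4 + (d*d - 553/90) = -4 + (d**2 - 553/90) = -4 + (-553/90 + d**2) = -913/90 + d**2)
10496 - p(T(-13), -73) = 10496 - (-913/90 + (-14*(-13))**2) = 10496 - (-913/90 + 182**2) = 10496 - (-913/90 + 33124) = 10496 - 1*2980247/90 = 10496 - 2980247/90 = -2035607/90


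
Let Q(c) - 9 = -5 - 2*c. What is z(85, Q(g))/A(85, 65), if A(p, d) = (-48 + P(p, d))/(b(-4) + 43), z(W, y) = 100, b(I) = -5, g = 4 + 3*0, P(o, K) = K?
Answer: 3800/17 ≈ 223.53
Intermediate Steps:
g = 4 (g = 4 + 0 = 4)
Q(c) = 4 - 2*c (Q(c) = 9 + (-5 - 2*c) = 4 - 2*c)
A(p, d) = -24/19 + d/38 (A(p, d) = (-48 + d)/(-5 + 43) = (-48 + d)/38 = (-48 + d)*(1/38) = -24/19 + d/38)
z(85, Q(g))/A(85, 65) = 100/(-24/19 + (1/38)*65) = 100/(-24/19 + 65/38) = 100/(17/38) = 100*(38/17) = 3800/17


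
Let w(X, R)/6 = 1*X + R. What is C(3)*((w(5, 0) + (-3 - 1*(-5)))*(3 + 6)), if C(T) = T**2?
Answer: 2592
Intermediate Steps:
w(X, R) = 6*R + 6*X (w(X, R) = 6*(1*X + R) = 6*(X + R) = 6*(R + X) = 6*R + 6*X)
C(3)*((w(5, 0) + (-3 - 1*(-5)))*(3 + 6)) = 3**2*(((6*0 + 6*5) + (-3 - 1*(-5)))*(3 + 6)) = 9*(((0 + 30) + (-3 + 5))*9) = 9*((30 + 2)*9) = 9*(32*9) = 9*288 = 2592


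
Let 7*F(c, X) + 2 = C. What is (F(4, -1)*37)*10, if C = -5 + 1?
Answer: -2220/7 ≈ -317.14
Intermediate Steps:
C = -4
F(c, X) = -6/7 (F(c, X) = -2/7 + (1/7)*(-4) = -2/7 - 4/7 = -6/7)
(F(4, -1)*37)*10 = -6/7*37*10 = -222/7*10 = -2220/7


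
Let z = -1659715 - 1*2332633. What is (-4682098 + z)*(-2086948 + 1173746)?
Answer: 7921521436092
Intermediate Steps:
z = -3992348 (z = -1659715 - 2332633 = -3992348)
(-4682098 + z)*(-2086948 + 1173746) = (-4682098 - 3992348)*(-2086948 + 1173746) = -8674446*(-913202) = 7921521436092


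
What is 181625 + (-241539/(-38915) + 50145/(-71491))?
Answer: 505309191602599/2782072265 ≈ 1.8163e+5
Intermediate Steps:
181625 + (-241539/(-38915) + 50145/(-71491)) = 181625 + (-241539*(-1/38915) + 50145*(-1/71491)) = 181625 + (241539/38915 - 50145/71491) = 181625 + 15316471974/2782072265 = 505309191602599/2782072265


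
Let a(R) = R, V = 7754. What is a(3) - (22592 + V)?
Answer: -30343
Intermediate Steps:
a(3) - (22592 + V) = 3 - (22592 + 7754) = 3 - 1*30346 = 3 - 30346 = -30343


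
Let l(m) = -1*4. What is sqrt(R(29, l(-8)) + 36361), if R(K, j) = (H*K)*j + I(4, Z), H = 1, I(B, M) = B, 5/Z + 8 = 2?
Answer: sqrt(36249) ≈ 190.39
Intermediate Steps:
Z = -5/6 (Z = 5/(-8 + 2) = 5/(-6) = 5*(-1/6) = -5/6 ≈ -0.83333)
l(m) = -4
R(K, j) = 4 + K*j (R(K, j) = (1*K)*j + 4 = K*j + 4 = 4 + K*j)
sqrt(R(29, l(-8)) + 36361) = sqrt((4 + 29*(-4)) + 36361) = sqrt((4 - 116) + 36361) = sqrt(-112 + 36361) = sqrt(36249)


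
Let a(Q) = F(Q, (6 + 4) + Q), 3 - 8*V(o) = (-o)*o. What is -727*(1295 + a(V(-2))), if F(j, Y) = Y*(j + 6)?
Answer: -63732455/64 ≈ -9.9582e+5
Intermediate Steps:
F(j, Y) = Y*(6 + j)
V(o) = 3/8 + o²/8 (V(o) = 3/8 - (-o)*o/8 = 3/8 - (-1)*o²/8 = 3/8 + o²/8)
a(Q) = (6 + Q)*(10 + Q) (a(Q) = ((6 + 4) + Q)*(6 + Q) = (10 + Q)*(6 + Q) = (6 + Q)*(10 + Q))
-727*(1295 + a(V(-2))) = -727*(1295 + (6 + (3/8 + (⅛)*(-2)²))*(10 + (3/8 + (⅛)*(-2)²))) = -727*(1295 + (6 + (3/8 + (⅛)*4))*(10 + (3/8 + (⅛)*4))) = -727*(1295 + (6 + (3/8 + ½))*(10 + (3/8 + ½))) = -727*(1295 + (6 + 7/8)*(10 + 7/8)) = -727*(1295 + (55/8)*(87/8)) = -727*(1295 + 4785/64) = -727*87665/64 = -63732455/64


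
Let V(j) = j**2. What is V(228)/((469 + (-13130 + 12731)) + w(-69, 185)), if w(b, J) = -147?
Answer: -51984/77 ≈ -675.12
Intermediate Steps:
V(228)/((469 + (-13130 + 12731)) + w(-69, 185)) = 228**2/((469 + (-13130 + 12731)) - 147) = 51984/((469 - 399) - 147) = 51984/(70 - 147) = 51984/(-77) = 51984*(-1/77) = -51984/77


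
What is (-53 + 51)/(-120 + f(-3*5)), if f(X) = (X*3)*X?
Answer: -2/555 ≈ -0.0036036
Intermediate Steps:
f(X) = 3*X² (f(X) = (3*X)*X = 3*X²)
(-53 + 51)/(-120 + f(-3*5)) = (-53 + 51)/(-120 + 3*(-3*5)²) = -2/(-120 + 3*(-15)²) = -2/(-120 + 3*225) = -2/(-120 + 675) = -2/555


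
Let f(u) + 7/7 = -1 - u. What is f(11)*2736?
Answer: -35568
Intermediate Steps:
f(u) = -2 - u (f(u) = -1 + (-1 - u) = -2 - u)
f(11)*2736 = (-2 - 1*11)*2736 = (-2 - 11)*2736 = -13*2736 = -35568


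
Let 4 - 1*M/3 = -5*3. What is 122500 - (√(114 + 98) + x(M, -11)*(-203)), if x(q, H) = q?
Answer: 134071 - 2*√53 ≈ 1.3406e+5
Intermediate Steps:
M = 57 (M = 12 - (-15)*3 = 12 - 3*(-15) = 12 + 45 = 57)
122500 - (√(114 + 98) + x(M, -11)*(-203)) = 122500 - (√(114 + 98) + 57*(-203)) = 122500 - (√212 - 11571) = 122500 - (2*√53 - 11571) = 122500 - (-11571 + 2*√53) = 122500 + (11571 - 2*√53) = 134071 - 2*√53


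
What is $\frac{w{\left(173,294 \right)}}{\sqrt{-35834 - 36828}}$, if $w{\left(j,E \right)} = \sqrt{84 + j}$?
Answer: $- \frac{i \sqrt{18674134}}{72662} \approx - 0.059472 i$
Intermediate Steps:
$\frac{w{\left(173,294 \right)}}{\sqrt{-35834 - 36828}} = \frac{\sqrt{84 + 173}}{\sqrt{-35834 - 36828}} = \frac{\sqrt{257}}{\sqrt{-35834 - 36828}} = \frac{\sqrt{257}}{\sqrt{-72662}} = \frac{\sqrt{257}}{i \sqrt{72662}} = \sqrt{257} \left(- \frac{i \sqrt{72662}}{72662}\right) = - \frac{i \sqrt{18674134}}{72662}$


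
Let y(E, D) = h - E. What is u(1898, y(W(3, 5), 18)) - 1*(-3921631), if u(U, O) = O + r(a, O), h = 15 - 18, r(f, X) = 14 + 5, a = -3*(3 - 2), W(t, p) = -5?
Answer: 3921652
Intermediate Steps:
a = -3 (a = -3*1 = -3)
r(f, X) = 19
h = -3
y(E, D) = -3 - E
u(U, O) = 19 + O (u(U, O) = O + 19 = 19 + O)
u(1898, y(W(3, 5), 18)) - 1*(-3921631) = (19 + (-3 - 1*(-5))) - 1*(-3921631) = (19 + (-3 + 5)) + 3921631 = (19 + 2) + 3921631 = 21 + 3921631 = 3921652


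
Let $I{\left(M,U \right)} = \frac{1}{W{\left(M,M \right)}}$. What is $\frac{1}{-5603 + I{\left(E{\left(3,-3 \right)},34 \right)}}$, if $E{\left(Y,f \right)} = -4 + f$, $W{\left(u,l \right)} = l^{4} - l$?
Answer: $- \frac{2408}{13492023} \approx -0.00017848$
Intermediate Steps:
$I{\left(M,U \right)} = \frac{1}{M^{4} - M}$
$\frac{1}{-5603 + I{\left(E{\left(3,-3 \right)},34 \right)}} = \frac{1}{-5603 + \frac{1}{\left(-4 - 3\right)^{4} - \left(-4 - 3\right)}} = \frac{1}{-5603 + \frac{1}{\left(-7\right)^{4} - -7}} = \frac{1}{-5603 + \frac{1}{2401 + 7}} = \frac{1}{-5603 + \frac{1}{2408}} = \frac{1}{- \frac{13492023}{2408}} = - \frac{2408}{13492023}$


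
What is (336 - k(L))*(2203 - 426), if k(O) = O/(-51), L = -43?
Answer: 30374261/51 ≈ 5.9557e+5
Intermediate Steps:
k(O) = -O/51 (k(O) = O*(-1/51) = -O/51)
(336 - k(L))*(2203 - 426) = (336 - (-1)*(-43)/51)*(2203 - 426) = (336 - 1*43/51)*1777 = (336 - 43/51)*1777 = (17093/51)*1777 = 30374261/51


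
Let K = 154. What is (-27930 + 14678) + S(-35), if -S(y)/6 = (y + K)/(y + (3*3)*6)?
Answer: -252502/19 ≈ -13290.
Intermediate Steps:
S(y) = -6*(154 + y)/(54 + y) (S(y) = -6*(y + 154)/(y + (3*3)*6) = -6*(154 + y)/(y + 9*6) = -6*(154 + y)/(y + 54) = -6*(154 + y)/(54 + y))
(-27930 + 14678) + S(-35) = (-27930 + 14678) + 6*(-154 - 1*(-35))/(54 - 35) = -13252 + 6*(-154 + 35)/19 = -13252 + 6*(1/19)*(-119) = -13252 - 714/19 = -252502/19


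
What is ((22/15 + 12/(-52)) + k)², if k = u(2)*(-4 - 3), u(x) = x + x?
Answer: 27237961/38025 ≈ 716.32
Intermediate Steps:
u(x) = 2*x
k = -28 (k = (2*2)*(-4 - 3) = 4*(-7) = -28)
((22/15 + 12/(-52)) + k)² = ((22/15 + 12/(-52)) - 28)² = ((22*(1/15) + 12*(-1/52)) - 28)² = ((22/15 - 3/13) - 28)² = (241/195 - 28)² = (-5219/195)² = 27237961/38025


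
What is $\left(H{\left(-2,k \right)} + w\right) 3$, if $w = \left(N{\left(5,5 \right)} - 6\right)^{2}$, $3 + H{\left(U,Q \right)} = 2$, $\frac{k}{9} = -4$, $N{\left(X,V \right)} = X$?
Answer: $0$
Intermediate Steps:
$k = -36$ ($k = 9 \left(-4\right) = -36$)
$H{\left(U,Q \right)} = -1$ ($H{\left(U,Q \right)} = -3 + 2 = -1$)
$w = 1$ ($w = \left(5 - 6\right)^{2} = \left(-1\right)^{2} = 1$)
$\left(H{\left(-2,k \right)} + w\right) 3 = \left(-1 + 1\right) 3 = 0 \cdot 3 = 0$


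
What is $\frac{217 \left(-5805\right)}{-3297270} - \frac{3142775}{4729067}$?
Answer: $- \frac{293696197357}{1039534049806} \approx -0.28253$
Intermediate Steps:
$\frac{217 \left(-5805\right)}{-3297270} - \frac{3142775}{4729067} = \left(-1259685\right) \left(- \frac{1}{3297270}\right) - \frac{3142775}{4729067} = \frac{83979}{219818} - \frac{3142775}{4729067} = - \frac{293696197357}{1039534049806}$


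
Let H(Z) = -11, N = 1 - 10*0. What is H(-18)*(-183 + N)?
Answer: 2002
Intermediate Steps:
N = 1 (N = 1 + 0 = 1)
H(-18)*(-183 + N) = -11*(-183 + 1) = -11*(-182) = 2002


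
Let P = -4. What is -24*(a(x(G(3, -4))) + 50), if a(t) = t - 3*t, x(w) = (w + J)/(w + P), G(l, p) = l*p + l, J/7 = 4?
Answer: -16512/13 ≈ -1270.2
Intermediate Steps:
J = 28 (J = 7*4 = 28)
G(l, p) = l + l*p
x(w) = (28 + w)/(-4 + w) (x(w) = (w + 28)/(w - 4) = (28 + w)/(-4 + w))
a(t) = -2*t
-24*(a(x(G(3, -4))) + 50) = -24*(-2*(28 + 3*(1 - 4))/(-4 + 3*(1 - 4)) + 50) = -24*(-2*(28 + 3*(-3))/(-4 + 3*(-3)) + 50) = -24*(-2*(28 - 9)/(-4 - 9) + 50) = -24*(-2*19/(-13) + 50) = -24*(-(-2)*19/13 + 50) = -24*(-2*(-19/13) + 50) = -24*(38/13 + 50) = -24*688/13 = -16512/13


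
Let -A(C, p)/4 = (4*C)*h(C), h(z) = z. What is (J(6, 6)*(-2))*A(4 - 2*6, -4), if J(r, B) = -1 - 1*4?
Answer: -10240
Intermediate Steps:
A(C, p) = -16*C**2 (A(C, p) = -4*4*C*C = -16*C**2)
J(r, B) = -5 (J(r, B) = -1 - 4 = -5)
(J(6, 6)*(-2))*A(4 - 2*6, -4) = (-5*(-2))*(-16*(4 - 2*6)**2) = 10*(-16*(4 - 12)**2) = 10*(-16*(-8)**2) = 10*(-16*64) = 10*(-1024) = -10240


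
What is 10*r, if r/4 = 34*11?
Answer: 14960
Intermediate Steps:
r = 1496 (r = 4*(34*11) = 4*374 = 1496)
10*r = 10*1496 = 14960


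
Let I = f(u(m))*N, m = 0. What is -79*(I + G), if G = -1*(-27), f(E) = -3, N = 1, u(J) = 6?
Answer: -1896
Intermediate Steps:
I = -3 (I = -3*1 = -3)
G = 27
-79*(I + G) = -79*(-3 + 27) = -79*24 = -1896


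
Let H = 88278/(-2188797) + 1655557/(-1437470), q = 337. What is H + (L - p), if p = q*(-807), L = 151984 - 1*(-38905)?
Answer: 485422936061137577/1048776674530 ≈ 4.6285e+5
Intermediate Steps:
L = 190889 (L = 151984 + 38905 = 190889)
p = -271959 (p = 337*(-807) = -271959)
H = -1250191723863/1048776674530 (H = 88278*(-1/2188797) + 1655557*(-1/1437470) = -29426/729599 - 1655557/1437470 = -1250191723863/1048776674530 ≈ -1.1920)
H + (L - p) = -1250191723863/1048776674530 + (190889 - 1*(-271959)) = -1250191723863/1048776674530 + (190889 + 271959) = -1250191723863/1048776674530 + 462848 = 485422936061137577/1048776674530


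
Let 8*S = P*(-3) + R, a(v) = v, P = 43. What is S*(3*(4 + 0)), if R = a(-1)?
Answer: -195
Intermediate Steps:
R = -1
S = -65/4 (S = (43*(-3) - 1)/8 = (-129 - 1)/8 = (⅛)*(-130) = -65/4 ≈ -16.250)
S*(3*(4 + 0)) = -195*(4 + 0)/4 = -195*4/4 = -65/4*12 = -195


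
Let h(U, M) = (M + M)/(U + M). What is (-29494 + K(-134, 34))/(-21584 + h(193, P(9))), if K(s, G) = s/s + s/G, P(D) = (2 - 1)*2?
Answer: 24445590/17887723 ≈ 1.3666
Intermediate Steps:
P(D) = 2 (P(D) = 1*2 = 2)
K(s, G) = 1 + s/G
h(U, M) = 2*M/(M + U) (h(U, M) = (2*M)/(M + U) = 2*M/(M + U))
(-29494 + K(-134, 34))/(-21584 + h(193, P(9))) = (-29494 + (34 - 134)/34)/(-21584 + 2*2/(2 + 193)) = (-29494 + (1/34)*(-100))/(-21584 + 2*2/195) = (-29494 - 50/17)/(-21584 + 2*2*(1/195)) = -501448/(17*(-21584 + 4/195)) = -501448/(17*(-4208876/195)) = -501448/17*(-195/4208876) = 24445590/17887723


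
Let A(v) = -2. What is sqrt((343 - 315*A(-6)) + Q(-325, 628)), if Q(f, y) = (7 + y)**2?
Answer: sqrt(404198) ≈ 635.77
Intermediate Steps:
sqrt((343 - 315*A(-6)) + Q(-325, 628)) = sqrt((343 - 315*(-2)) + (7 + 628)**2) = sqrt((343 + 630) + 635**2) = sqrt(973 + 403225) = sqrt(404198)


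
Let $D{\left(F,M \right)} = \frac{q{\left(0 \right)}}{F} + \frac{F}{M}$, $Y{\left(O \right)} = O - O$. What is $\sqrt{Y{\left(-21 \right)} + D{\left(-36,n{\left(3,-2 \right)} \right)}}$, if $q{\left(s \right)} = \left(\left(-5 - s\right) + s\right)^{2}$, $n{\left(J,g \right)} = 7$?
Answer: $\frac{i \sqrt{10297}}{42} \approx 2.416 i$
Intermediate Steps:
$q{\left(s \right)} = 25$ ($q{\left(s \right)} = \left(-5\right)^{2} = 25$)
$Y{\left(O \right)} = 0$
$D{\left(F,M \right)} = \frac{25}{F} + \frac{F}{M}$
$\sqrt{Y{\left(-21 \right)} + D{\left(-36,n{\left(3,-2 \right)} \right)}} = \sqrt{0 + \left(\frac{25}{-36} - \frac{36}{7}\right)} = \sqrt{0 + \left(25 \left(- \frac{1}{36}\right) - \frac{36}{7}\right)} = \sqrt{0 - \frac{1471}{252}} = \sqrt{- \frac{1471}{252}} = \frac{i \sqrt{10297}}{42}$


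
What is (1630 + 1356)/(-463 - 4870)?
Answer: -2986/5333 ≈ -0.55991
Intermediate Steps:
(1630 + 1356)/(-463 - 4870) = 2986/(-5333) = 2986*(-1/5333) = -2986/5333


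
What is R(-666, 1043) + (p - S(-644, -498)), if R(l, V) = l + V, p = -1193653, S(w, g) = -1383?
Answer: -1191893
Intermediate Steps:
R(l, V) = V + l
R(-666, 1043) + (p - S(-644, -498)) = (1043 - 666) + (-1193653 - 1*(-1383)) = 377 + (-1193653 + 1383) = 377 - 1192270 = -1191893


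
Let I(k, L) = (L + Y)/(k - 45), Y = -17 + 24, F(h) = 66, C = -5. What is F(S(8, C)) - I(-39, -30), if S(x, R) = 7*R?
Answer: 5521/84 ≈ 65.726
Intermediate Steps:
Y = 7
I(k, L) = (7 + L)/(-45 + k) (I(k, L) = (L + 7)/(k - 45) = (7 + L)/(-45 + k))
F(S(8, C)) - I(-39, -30) = 66 - (7 - 30)/(-45 - 39) = 66 - (-23)/(-84) = 66 - (-1)*(-23)/84 = 66 - 1*23/84 = 66 - 23/84 = 5521/84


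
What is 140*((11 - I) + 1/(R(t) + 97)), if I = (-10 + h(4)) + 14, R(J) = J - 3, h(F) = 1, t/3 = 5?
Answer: 91700/109 ≈ 841.28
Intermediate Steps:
t = 15 (t = 3*5 = 15)
R(J) = -3 + J
I = 5 (I = (-10 + 1) + 14 = -9 + 14 = 5)
140*((11 - I) + 1/(R(t) + 97)) = 140*((11 - 1*5) + 1/((-3 + 15) + 97)) = 140*((11 - 5) + 1/(12 + 97)) = 140*(6 + 1/109) = 140*(655/109) = 91700/109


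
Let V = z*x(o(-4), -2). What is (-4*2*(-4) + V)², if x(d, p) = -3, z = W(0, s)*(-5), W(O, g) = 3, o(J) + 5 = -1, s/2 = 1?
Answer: 5929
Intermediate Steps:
s = 2 (s = 2*1 = 2)
o(J) = -6 (o(J) = -5 - 1 = -6)
z = -15 (z = 3*(-5) = -15)
V = 45 (V = -15*(-3) = 45)
(-4*2*(-4) + V)² = (-4*2*(-4) + 45)² = (-8*(-4) + 45)² = (32 + 45)² = 77² = 5929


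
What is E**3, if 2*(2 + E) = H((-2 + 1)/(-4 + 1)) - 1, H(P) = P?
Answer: -343/27 ≈ -12.704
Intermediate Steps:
E = -7/3 (E = -2 + ((-2 + 1)/(-4 + 1) - 1)/2 = -2 + (-1/(-3) - 1)/2 = -2 + (-1*(-1/3) - 1)/2 = -2 + (1/3 - 1)/2 = -2 + (1/2)*(-2/3) = -2 - 1/3 = -7/3 ≈ -2.3333)
E**3 = (-7/3)**3 = -343/27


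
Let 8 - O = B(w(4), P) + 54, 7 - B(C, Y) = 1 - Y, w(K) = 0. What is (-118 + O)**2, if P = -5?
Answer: 27225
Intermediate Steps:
B(C, Y) = 6 + Y (B(C, Y) = 7 - (1 - Y) = 7 + (-1 + Y) = 6 + Y)
O = -47 (O = 8 - ((6 - 5) + 54) = 8 - (1 + 54) = 8 - 1*55 = 8 - 55 = -47)
(-118 + O)**2 = (-118 - 47)**2 = (-165)**2 = 27225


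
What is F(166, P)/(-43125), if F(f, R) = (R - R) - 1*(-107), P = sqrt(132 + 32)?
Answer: -107/43125 ≈ -0.0024812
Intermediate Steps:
P = 2*sqrt(41) (P = sqrt(164) = 2*sqrt(41) ≈ 12.806)
F(f, R) = 107 (F(f, R) = 0 + 107 = 107)
F(166, P)/(-43125) = 107/(-43125) = 107*(-1/43125) = -107/43125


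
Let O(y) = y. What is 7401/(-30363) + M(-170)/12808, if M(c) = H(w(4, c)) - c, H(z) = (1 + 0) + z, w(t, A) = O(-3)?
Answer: -3737126/16203721 ≈ -0.23063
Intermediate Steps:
w(t, A) = -3
H(z) = 1 + z
M(c) = -2 - c (M(c) = (1 - 3) - c = -2 - c)
7401/(-30363) + M(-170)/12808 = 7401/(-30363) + (-2 - 1*(-170))/12808 = 7401*(-1/30363) + (-2 + 170)*(1/12808) = -2467/10121 + 168*(1/12808) = -2467/10121 + 21/1601 = -3737126/16203721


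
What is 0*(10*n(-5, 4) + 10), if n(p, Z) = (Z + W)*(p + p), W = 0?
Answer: 0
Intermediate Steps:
n(p, Z) = 2*Z*p (n(p, Z) = (Z + 0)*(p + p) = Z*(2*p) = 2*Z*p)
0*(10*n(-5, 4) + 10) = 0*(10*(2*4*(-5)) + 10) = 0*(10*(-40) + 10) = 0*(-400 + 10) = 0*(-390) = 0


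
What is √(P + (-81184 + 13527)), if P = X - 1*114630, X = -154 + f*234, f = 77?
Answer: I*√164423 ≈ 405.49*I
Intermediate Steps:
X = 17864 (X = -154 + 77*234 = -154 + 18018 = 17864)
P = -96766 (P = 17864 - 1*114630 = 17864 - 114630 = -96766)
√(P + (-81184 + 13527)) = √(-96766 + (-81184 + 13527)) = √(-96766 - 67657) = √(-164423) = I*√164423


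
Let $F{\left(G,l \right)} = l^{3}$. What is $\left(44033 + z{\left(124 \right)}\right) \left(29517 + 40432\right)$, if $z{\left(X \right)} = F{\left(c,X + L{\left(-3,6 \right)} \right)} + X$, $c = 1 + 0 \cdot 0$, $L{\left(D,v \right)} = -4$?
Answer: $123960609993$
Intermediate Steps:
$c = 1$ ($c = 1 + 0 = 1$)
$z{\left(X \right)} = X + \left(-4 + X\right)^{3}$ ($z{\left(X \right)} = \left(X - 4\right)^{3} + X = \left(-4 + X\right)^{3} + X = X + \left(-4 + X\right)^{3}$)
$\left(44033 + z{\left(124 \right)}\right) \left(29517 + 40432\right) = \left(44033 + \left(124 + \left(-4 + 124\right)^{3}\right)\right) \left(29517 + 40432\right) = \left(44033 + \left(124 + 120^{3}\right)\right) 69949 = \left(44033 + \left(124 + 1728000\right)\right) 69949 = \left(44033 + 1728124\right) 69949 = 1772157 \cdot 69949 = 123960609993$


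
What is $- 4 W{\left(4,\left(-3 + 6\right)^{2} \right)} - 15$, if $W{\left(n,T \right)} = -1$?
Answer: $-11$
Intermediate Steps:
$- 4 W{\left(4,\left(-3 + 6\right)^{2} \right)} - 15 = \left(-4\right) \left(-1\right) - 15 = 4 - 15 = -11$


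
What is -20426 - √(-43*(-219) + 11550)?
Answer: -20426 - √20967 ≈ -20571.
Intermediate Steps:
-20426 - √(-43*(-219) + 11550) = -20426 - √(9417 + 11550) = -20426 - √20967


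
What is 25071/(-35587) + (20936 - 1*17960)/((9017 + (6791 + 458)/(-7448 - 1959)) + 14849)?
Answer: -4632178518939/7989289080031 ≈ -0.57980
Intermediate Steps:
25071/(-35587) + (20936 - 1*17960)/((9017 + (6791 + 458)/(-7448 - 1959)) + 14849) = 25071*(-1/35587) + (20936 - 17960)/((9017 + 7249/(-9407)) + 14849) = -25071/35587 + 2976/((9017 + 7249*(-1/9407)) + 14849) = -25071/35587 + 2976/((9017 - 7249/9407) + 14849) = -25071/35587 + 2976/(84815670/9407 + 14849) = -25071/35587 + 2976/(224500213/9407) = -25071/35587 + 2976*(9407/224500213) = -25071/35587 + 27995232/224500213 = -4632178518939/7989289080031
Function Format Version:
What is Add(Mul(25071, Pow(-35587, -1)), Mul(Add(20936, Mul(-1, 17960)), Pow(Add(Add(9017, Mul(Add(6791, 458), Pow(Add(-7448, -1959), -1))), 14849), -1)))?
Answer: Rational(-4632178518939, 7989289080031) ≈ -0.57980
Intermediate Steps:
Add(Mul(25071, Pow(-35587, -1)), Mul(Add(20936, Mul(-1, 17960)), Pow(Add(Add(9017, Mul(Add(6791, 458), Pow(Add(-7448, -1959), -1))), 14849), -1))) = Add(Mul(25071, Rational(-1, 35587)), Mul(Add(20936, -17960), Pow(Add(Add(9017, Mul(7249, Pow(-9407, -1))), 14849), -1))) = Add(Rational(-25071, 35587), Mul(2976, Pow(Add(Add(9017, Mul(7249, Rational(-1, 9407))), 14849), -1))) = Add(Rational(-25071, 35587), Mul(2976, Pow(Add(Add(9017, Rational(-7249, 9407)), 14849), -1))) = Add(Rational(-25071, 35587), Mul(2976, Pow(Add(Rational(84815670, 9407), 14849), -1))) = Add(Rational(-25071, 35587), Mul(2976, Pow(Rational(224500213, 9407), -1))) = Add(Rational(-25071, 35587), Mul(2976, Rational(9407, 224500213))) = Add(Rational(-25071, 35587), Rational(27995232, 224500213)) = Rational(-4632178518939, 7989289080031)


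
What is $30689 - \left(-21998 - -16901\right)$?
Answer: $35786$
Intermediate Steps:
$30689 - \left(-21998 - -16901\right) = 30689 - \left(-21998 + 16901\right) = 30689 - -5097 = 30689 + 5097 = 35786$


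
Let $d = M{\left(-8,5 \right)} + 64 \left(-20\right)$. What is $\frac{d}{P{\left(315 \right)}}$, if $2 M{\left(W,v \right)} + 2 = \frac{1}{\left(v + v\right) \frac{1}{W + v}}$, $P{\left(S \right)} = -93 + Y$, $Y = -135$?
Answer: $\frac{8541}{1520} \approx 5.6191$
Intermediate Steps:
$P{\left(S \right)} = -228$ ($P{\left(S \right)} = -93 - 135 = -228$)
$M{\left(W,v \right)} = -1 + \frac{W + v}{4 v}$ ($M{\left(W,v \right)} = -1 + \frac{1}{2 \frac{v + v}{W + v}} = -1 + \frac{1}{2 \frac{2 v}{W + v}} = -1 + \frac{\frac{1}{2} \frac{1}{v} \left(W + v\right)}{2} = -1 + \frac{W + v}{4 v}$)
$d = - \frac{25623}{20}$ ($d = \frac{-8 - 15}{4 \cdot 5} + 64 \left(-20\right) = \frac{1}{4} \cdot \frac{1}{5} \left(-8 - 15\right) - 1280 = \frac{1}{4} \cdot \frac{1}{5} \left(-23\right) - 1280 = - \frac{23}{20} - 1280 = - \frac{25623}{20} \approx -1281.2$)
$\frac{d}{P{\left(315 \right)}} = - \frac{25623}{20 \left(-228\right)} = \left(- \frac{25623}{20}\right) \left(- \frac{1}{228}\right) = \frac{8541}{1520}$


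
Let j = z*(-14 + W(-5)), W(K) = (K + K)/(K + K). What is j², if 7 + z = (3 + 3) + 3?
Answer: 676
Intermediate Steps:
W(K) = 1 (W(K) = (2*K)/((2*K)) = (2*K)*(1/(2*K)) = 1)
z = 2 (z = -7 + ((3 + 3) + 3) = -7 + (6 + 3) = -7 + 9 = 2)
j = -26 (j = 2*(-14 + 1) = 2*(-13) = -26)
j² = (-26)² = 676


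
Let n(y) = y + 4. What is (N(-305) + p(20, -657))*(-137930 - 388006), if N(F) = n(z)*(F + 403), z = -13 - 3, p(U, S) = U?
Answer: 607982016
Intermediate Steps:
z = -16
n(y) = 4 + y
N(F) = -4836 - 12*F (N(F) = (4 - 16)*(F + 403) = -12*(403 + F) = -4836 - 12*F)
(N(-305) + p(20, -657))*(-137930 - 388006) = ((-4836 - 12*(-305)) + 20)*(-137930 - 388006) = ((-4836 + 3660) + 20)*(-525936) = (-1176 + 20)*(-525936) = -1156*(-525936) = 607982016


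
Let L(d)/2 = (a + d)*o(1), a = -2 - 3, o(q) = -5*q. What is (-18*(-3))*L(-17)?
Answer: 11880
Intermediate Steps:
a = -5
L(d) = 50 - 10*d (L(d) = 2*((-5 + d)*(-5*1)) = 2*((-5 + d)*(-5)) = 2*(25 - 5*d) = 50 - 10*d)
(-18*(-3))*L(-17) = (-18*(-3))*(50 - 10*(-17)) = 54*(50 + 170) = 54*220 = 11880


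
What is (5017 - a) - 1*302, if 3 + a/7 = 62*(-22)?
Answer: 14284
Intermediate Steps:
a = -9569 (a = -21 + 7*(62*(-22)) = -21 + 7*(-1364) = -21 - 9548 = -9569)
(5017 - a) - 1*302 = (5017 - 1*(-9569)) - 1*302 = (5017 + 9569) - 302 = 14586 - 302 = 14284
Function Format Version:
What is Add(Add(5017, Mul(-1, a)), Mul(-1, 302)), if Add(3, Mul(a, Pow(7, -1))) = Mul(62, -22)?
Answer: 14284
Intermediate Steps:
a = -9569 (a = Add(-21, Mul(7, Mul(62, -22))) = Add(-21, Mul(7, -1364)) = Add(-21, -9548) = -9569)
Add(Add(5017, Mul(-1, a)), Mul(-1, 302)) = Add(Add(5017, Mul(-1, -9569)), Mul(-1, 302)) = Add(Add(5017, 9569), -302) = Add(14586, -302) = 14284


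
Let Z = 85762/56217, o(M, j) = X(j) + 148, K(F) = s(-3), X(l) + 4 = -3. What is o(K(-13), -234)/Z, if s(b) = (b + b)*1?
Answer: 7926597/85762 ≈ 92.426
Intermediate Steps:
X(l) = -7 (X(l) = -4 - 3 = -7)
s(b) = 2*b (s(b) = (2*b)*1 = 2*b)
K(F) = -6 (K(F) = 2*(-3) = -6)
o(M, j) = 141 (o(M, j) = -7 + 148 = 141)
Z = 85762/56217 (Z = 85762*(1/56217) = 85762/56217 ≈ 1.5256)
o(K(-13), -234)/Z = 141/(85762/56217) = 141*(56217/85762) = 7926597/85762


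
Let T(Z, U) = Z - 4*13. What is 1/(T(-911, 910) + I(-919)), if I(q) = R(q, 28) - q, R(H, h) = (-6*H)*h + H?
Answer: 1/153429 ≈ 6.5177e-6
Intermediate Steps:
R(H, h) = H - 6*H*h (R(H, h) = -6*H*h + H = H - 6*H*h)
T(Z, U) = -52 + Z (T(Z, U) = Z - 52 = -52 + Z)
I(q) = -168*q (I(q) = q*(1 - 6*28) - q = q*(1 - 168) - q = q*(-167) - q = -167*q - q = -168*q)
1/(T(-911, 910) + I(-919)) = 1/((-52 - 911) - 168*(-919)) = 1/(-963 + 154392) = 1/153429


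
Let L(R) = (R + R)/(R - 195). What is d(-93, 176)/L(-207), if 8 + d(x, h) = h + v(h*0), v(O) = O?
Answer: 3752/23 ≈ 163.13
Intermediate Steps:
d(x, h) = -8 + h (d(x, h) = -8 + (h + h*0) = -8 + (h + 0) = -8 + h)
L(R) = 2*R/(-195 + R) (L(R) = (2*R)/(-195 + R) = 2*R/(-195 + R))
d(-93, 176)/L(-207) = (-8 + 176)/((2*(-207)/(-195 - 207))) = 168/((2*(-207)/(-402))) = 168/((2*(-207)*(-1/402))) = 168/(69/67) = 168*(67/69) = 3752/23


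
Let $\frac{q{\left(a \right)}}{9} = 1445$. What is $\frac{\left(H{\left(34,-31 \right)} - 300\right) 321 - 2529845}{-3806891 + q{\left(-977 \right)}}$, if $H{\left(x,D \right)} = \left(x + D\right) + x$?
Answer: $\frac{1307134}{1896943} \approx 0.68907$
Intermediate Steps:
$q{\left(a \right)} = 13005$ ($q{\left(a \right)} = 9 \cdot 1445 = 13005$)
$H{\left(x,D \right)} = D + 2 x$ ($H{\left(x,D \right)} = \left(D + x\right) + x = D + 2 x$)
$\frac{\left(H{\left(34,-31 \right)} - 300\right) 321 - 2529845}{-3806891 + q{\left(-977 \right)}} = \frac{\left(\left(-31 + 2 \cdot 34\right) - 300\right) 321 - 2529845}{-3806891 + 13005} = \frac{\left(\left(-31 + 68\right) - 300\right) 321 - 2529845}{-3793886} = \left(\left(37 - 300\right) 321 - 2529845\right) \left(- \frac{1}{3793886}\right) = \left(\left(-263\right) 321 - 2529845\right) \left(- \frac{1}{3793886}\right) = \left(-84423 - 2529845\right) \left(- \frac{1}{3793886}\right) = \left(-2614268\right) \left(- \frac{1}{3793886}\right) = \frac{1307134}{1896943}$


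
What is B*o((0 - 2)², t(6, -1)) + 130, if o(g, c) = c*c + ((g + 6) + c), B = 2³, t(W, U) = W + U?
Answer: 450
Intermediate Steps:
t(W, U) = U + W
B = 8
o(g, c) = 6 + c + g + c² (o(g, c) = c² + ((6 + g) + c) = c² + (6 + c + g) = 6 + c + g + c²)
B*o((0 - 2)², t(6, -1)) + 130 = 8*(6 + (-1 + 6) + (0 - 2)² + (-1 + 6)²) + 130 = 8*(6 + 5 + (-2)² + 5²) + 130 = 8*(6 + 5 + 4 + 25) + 130 = 8*40 + 130 = 320 + 130 = 450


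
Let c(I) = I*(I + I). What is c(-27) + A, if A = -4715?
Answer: -3257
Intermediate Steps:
c(I) = 2*I**2 (c(I) = I*(2*I) = 2*I**2)
c(-27) + A = 2*(-27)**2 - 4715 = 2*729 - 4715 = 1458 - 4715 = -3257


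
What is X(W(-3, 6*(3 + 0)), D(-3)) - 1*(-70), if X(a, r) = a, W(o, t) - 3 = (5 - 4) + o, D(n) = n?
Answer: 71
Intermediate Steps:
W(o, t) = 4 + o (W(o, t) = 3 + ((5 - 4) + o) = 3 + (1 + o) = 4 + o)
X(W(-3, 6*(3 + 0)), D(-3)) - 1*(-70) = (4 - 3) - 1*(-70) = 1 + 70 = 71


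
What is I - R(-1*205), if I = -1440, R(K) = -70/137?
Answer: -197210/137 ≈ -1439.5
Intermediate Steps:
R(K) = -70/137 (R(K) = -70*1/137 = -70/137)
I - R(-1*205) = -1440 - 1*(-70/137) = -1440 + 70/137 = -197210/137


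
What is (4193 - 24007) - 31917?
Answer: -51731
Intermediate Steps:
(4193 - 24007) - 31917 = -19814 - 31917 = -51731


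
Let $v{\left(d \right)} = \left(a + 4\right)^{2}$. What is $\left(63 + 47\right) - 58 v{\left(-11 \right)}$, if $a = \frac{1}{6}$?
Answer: $- \frac{16145}{18} \approx -896.94$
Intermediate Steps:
$a = \frac{1}{6} \approx 0.16667$
$v{\left(d \right)} = \frac{625}{36}$ ($v{\left(d \right)} = \left(\frac{1}{6} + 4\right)^{2} = \left(\frac{25}{6}\right)^{2} = \frac{625}{36}$)
$\left(63 + 47\right) - 58 v{\left(-11 \right)} = \left(63 + 47\right) - \frac{18125}{18} = 110 - \frac{18125}{18} = - \frac{16145}{18}$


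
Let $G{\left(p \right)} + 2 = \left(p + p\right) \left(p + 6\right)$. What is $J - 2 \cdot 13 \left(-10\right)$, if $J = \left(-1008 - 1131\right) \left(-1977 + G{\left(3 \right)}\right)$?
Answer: $4117835$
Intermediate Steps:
$G{\left(p \right)} = -2 + 2 p \left(6 + p\right)$ ($G{\left(p \right)} = -2 + \left(p + p\right) \left(p + 6\right) = -2 + 2 p \left(6 + p\right)$)
$J = 4117575$ ($J = \left(-1008 - 1131\right) \left(-1977 + \left(-2 + 2 \cdot 3^{2} + 12 \cdot 3\right)\right) = - 2139 \left(-1977 + \left(-2 + 2 \cdot 9 + 36\right)\right) = - 2139 \left(-1977 + \left(-2 + 18 + 36\right)\right) = - 2139 \left(-1977 + 52\right) = \left(-2139\right) \left(-1925\right) = 4117575$)
$J - 2 \cdot 13 \left(-10\right) = 4117575 - 2 \cdot 13 \left(-10\right) = 4117575 - 26 \left(-10\right) = 4117575 - -260 = 4117575 + 260 = 4117835$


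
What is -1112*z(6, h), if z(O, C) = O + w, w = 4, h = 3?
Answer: -11120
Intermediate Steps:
z(O, C) = 4 + O (z(O, C) = O + 4 = 4 + O)
-1112*z(6, h) = -1112*(4 + 6) = -1112*10 = -11120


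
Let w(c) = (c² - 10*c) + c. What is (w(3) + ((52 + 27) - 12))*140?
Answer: 6860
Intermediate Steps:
w(c) = c² - 9*c
(w(3) + ((52 + 27) - 12))*140 = (3*(-9 + 3) + ((52 + 27) - 12))*140 = (3*(-6) + (79 - 12))*140 = (-18 + 67)*140 = 49*140 = 6860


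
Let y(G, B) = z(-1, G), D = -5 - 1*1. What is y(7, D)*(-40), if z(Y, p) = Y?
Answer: 40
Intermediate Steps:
D = -6 (D = -5 - 1 = -6)
y(G, B) = -1
y(7, D)*(-40) = -1*(-40) = 40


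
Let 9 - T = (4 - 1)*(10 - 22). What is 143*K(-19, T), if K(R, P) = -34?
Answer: -4862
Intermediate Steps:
T = 45 (T = 9 - (4 - 1)*(10 - 22) = 9 - 3*(-12) = 9 - 1*(-36) = 9 + 36 = 45)
143*K(-19, T) = 143*(-34) = -4862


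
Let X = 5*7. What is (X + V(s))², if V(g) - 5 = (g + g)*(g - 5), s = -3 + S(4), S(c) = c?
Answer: 1024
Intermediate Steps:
X = 35
s = 1 (s = -3 + 4 = 1)
V(g) = 5 + 2*g*(-5 + g) (V(g) = 5 + (g + g)*(g - 5) = 5 + (2*g)*(-5 + g) = 5 + 2*g*(-5 + g))
(X + V(s))² = (35 + (5 - 10*1 + 2*1²))² = (35 + (5 - 10 + 2*1))² = (35 + (5 - 10 + 2))² = (35 - 3)² = 32² = 1024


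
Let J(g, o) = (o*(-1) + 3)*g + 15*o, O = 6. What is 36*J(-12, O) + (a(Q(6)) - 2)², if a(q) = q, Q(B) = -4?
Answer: 4572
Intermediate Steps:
J(g, o) = 15*o + g*(3 - o) (J(g, o) = (-o + 3)*g + 15*o = (3 - o)*g + 15*o = g*(3 - o) + 15*o = 15*o + g*(3 - o))
36*J(-12, O) + (a(Q(6)) - 2)² = 36*(3*(-12) + 15*6 - 1*(-12)*6) + (-4 - 2)² = 36*(-36 + 90 + 72) + (-6)² = 36*126 + 36 = 4536 + 36 = 4572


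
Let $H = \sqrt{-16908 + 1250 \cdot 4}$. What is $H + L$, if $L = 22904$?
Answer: $22904 + 2 i \sqrt{2977} \approx 22904.0 + 109.12 i$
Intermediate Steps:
$H = 2 i \sqrt{2977}$ ($H = \sqrt{-16908 + 5000} = \sqrt{-11908} = 2 i \sqrt{2977} \approx 109.12 i$)
$H + L = 2 i \sqrt{2977} + 22904 = 22904 + 2 i \sqrt{2977}$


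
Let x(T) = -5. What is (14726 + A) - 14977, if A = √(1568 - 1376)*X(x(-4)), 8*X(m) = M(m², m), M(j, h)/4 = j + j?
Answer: -251 + 200*√3 ≈ 95.410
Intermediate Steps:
M(j, h) = 8*j (M(j, h) = 4*(j + j) = 4*(2*j) = 8*j)
X(m) = m² (X(m) = (8*m²)/8 = m²)
A = 200*√3 (A = √(1568 - 1376)*(-5)² = √192*25 = (8*√3)*25 = 200*√3 ≈ 346.41)
(14726 + A) - 14977 = (14726 + 200*√3) - 14977 = -251 + 200*√3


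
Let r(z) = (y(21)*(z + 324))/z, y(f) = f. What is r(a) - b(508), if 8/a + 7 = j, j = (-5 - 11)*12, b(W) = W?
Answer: -339473/2 ≈ -1.6974e+5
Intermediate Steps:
j = -192 (j = -16*12 = -192)
a = -8/199 (a = 8/(-7 - 192) = 8/(-199) = 8*(-1/199) = -8/199 ≈ -0.040201)
r(z) = (6804 + 21*z)/z (r(z) = (21*(z + 324))/z = (21*(324 + z))/z = (6804 + 21*z)/z)
r(a) - b(508) = (21 + 6804/(-8/199)) - 1*508 = (21 + 6804*(-199/8)) - 508 = (21 - 338499/2) - 508 = -338457/2 - 508 = -339473/2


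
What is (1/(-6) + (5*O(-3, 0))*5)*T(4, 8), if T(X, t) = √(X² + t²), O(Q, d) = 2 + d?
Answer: 598*√5/3 ≈ 445.72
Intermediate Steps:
(1/(-6) + (5*O(-3, 0))*5)*T(4, 8) = (1/(-6) + (5*(2 + 0))*5)*√(4² + 8²) = (1*(-⅙) + (5*2)*5)*√(16 + 64) = (-⅙ + 10*5)*√80 = (-⅙ + 50)*(4*√5) = 299*(4*√5)/6 = 598*√5/3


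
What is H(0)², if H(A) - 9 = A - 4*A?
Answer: 81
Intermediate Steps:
H(A) = 9 - 3*A (H(A) = 9 + (A - 4*A) = 9 - 3*A)
H(0)² = (9 - 3*0)² = (9 + 0)² = 9² = 81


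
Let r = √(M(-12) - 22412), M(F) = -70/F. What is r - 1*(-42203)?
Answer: 42203 + I*√806622/6 ≈ 42203.0 + 149.69*I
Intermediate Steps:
r = I*√806622/6 (r = √(-70/(-12) - 22412) = √(-70*(-1/12) - 22412) = √(35/6 - 22412) = √(-134437/6) = I*√806622/6 ≈ 149.69*I)
r - 1*(-42203) = I*√806622/6 - 1*(-42203) = I*√806622/6 + 42203 = 42203 + I*√806622/6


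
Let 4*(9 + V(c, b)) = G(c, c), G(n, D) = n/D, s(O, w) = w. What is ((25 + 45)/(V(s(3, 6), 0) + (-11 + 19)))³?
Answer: -21952000/27 ≈ -8.1304e+5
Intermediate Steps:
V(c, b) = -35/4 (V(c, b) = -9 + (c/c)/4 = -9 + (¼)*1 = -9 + ¼ = -35/4)
((25 + 45)/(V(s(3, 6), 0) + (-11 + 19)))³ = ((25 + 45)/(-35/4 + (-11 + 19)))³ = (70/(-35/4 + 8))³ = (70/(-¾))³ = (70*(-4/3))³ = (-280/3)³ = -21952000/27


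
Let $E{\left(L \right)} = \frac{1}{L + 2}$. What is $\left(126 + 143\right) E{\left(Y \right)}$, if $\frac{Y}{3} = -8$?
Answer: $- \frac{269}{22} \approx -12.227$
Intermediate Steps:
$Y = -24$ ($Y = 3 \left(-8\right) = -24$)
$E{\left(L \right)} = \frac{1}{2 + L}$
$\left(126 + 143\right) E{\left(Y \right)} = \frac{126 + 143}{2 - 24} = \frac{269}{-22} = 269 \left(- \frac{1}{22}\right) = - \frac{269}{22}$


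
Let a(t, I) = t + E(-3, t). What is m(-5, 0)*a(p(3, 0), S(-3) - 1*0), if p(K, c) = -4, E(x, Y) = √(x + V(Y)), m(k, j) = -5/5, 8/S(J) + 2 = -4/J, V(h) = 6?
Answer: 4 - √3 ≈ 2.2679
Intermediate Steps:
S(J) = 8/(-2 - 4/J)
m(k, j) = -1 (m(k, j) = -5*⅕ = -1)
E(x, Y) = √(6 + x) (E(x, Y) = √(x + 6) = √(6 + x))
a(t, I) = t + √3 (a(t, I) = t + √(6 - 3) = t + √3)
m(-5, 0)*a(p(3, 0), S(-3) - 1*0) = -(-4 + √3) = 4 - √3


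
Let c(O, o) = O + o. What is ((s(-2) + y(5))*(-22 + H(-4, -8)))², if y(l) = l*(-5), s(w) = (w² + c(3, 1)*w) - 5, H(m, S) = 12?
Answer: 115600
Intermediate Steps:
s(w) = -5 + w² + 4*w (s(w) = (w² + (3 + 1)*w) - 5 = (w² + 4*w) - 5 = -5 + w² + 4*w)
y(l) = -5*l
((s(-2) + y(5))*(-22 + H(-4, -8)))² = (((-5 + (-2)² + 4*(-2)) - 5*5)*(-22 + 12))² = (((-5 + 4 - 8) - 25)*(-10))² = ((-9 - 25)*(-10))² = (-34*(-10))² = 340² = 115600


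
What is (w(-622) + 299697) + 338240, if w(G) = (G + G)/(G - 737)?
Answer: 866957627/1359 ≈ 6.3794e+5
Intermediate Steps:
w(G) = 2*G/(-737 + G) (w(G) = (2*G)/(-737 + G) = 2*G/(-737 + G))
(w(-622) + 299697) + 338240 = (2*(-622)/(-737 - 622) + 299697) + 338240 = (2*(-622)/(-1359) + 299697) + 338240 = (2*(-622)*(-1/1359) + 299697) + 338240 = (1244/1359 + 299697) + 338240 = 407289467/1359 + 338240 = 866957627/1359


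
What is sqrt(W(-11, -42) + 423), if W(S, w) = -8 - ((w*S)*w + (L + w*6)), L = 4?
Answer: sqrt(20067) ≈ 141.66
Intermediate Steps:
W(S, w) = -12 - 6*w - S*w**2 (W(S, w) = -8 - ((w*S)*w + (4 + w*6)) = -8 - ((S*w)*w + (4 + 6*w)) = -8 - (S*w**2 + (4 + 6*w)) = -8 - (4 + 6*w + S*w**2) = -8 + (-4 - 6*w - S*w**2) = -12 - 6*w - S*w**2)
sqrt(W(-11, -42) + 423) = sqrt((-12 - 6*(-42) - 1*(-11)*(-42)**2) + 423) = sqrt((-12 + 252 - 1*(-11)*1764) + 423) = sqrt((-12 + 252 + 19404) + 423) = sqrt(19644 + 423) = sqrt(20067)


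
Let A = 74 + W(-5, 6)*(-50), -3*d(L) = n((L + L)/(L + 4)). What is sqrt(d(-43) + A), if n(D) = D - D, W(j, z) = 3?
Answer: 2*I*sqrt(19) ≈ 8.7178*I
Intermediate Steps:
n(D) = 0
d(L) = 0 (d(L) = -1/3*0 = 0)
A = -76 (A = 74 + 3*(-50) = 74 - 150 = -76)
sqrt(d(-43) + A) = sqrt(0 - 76) = sqrt(-76) = 2*I*sqrt(19)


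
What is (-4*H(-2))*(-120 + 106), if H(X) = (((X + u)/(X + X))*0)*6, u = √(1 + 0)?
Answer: 0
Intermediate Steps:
u = 1 (u = √1 = 1)
H(X) = 0 (H(X) = (((X + 1)/(X + X))*0)*6 = (((1 + X)/((2*X)))*0)*6 = (((1 + X)*(1/(2*X)))*0)*6 = (((1 + X)/(2*X))*0)*6 = 0*6 = 0)
(-4*H(-2))*(-120 + 106) = (-4*0)*(-120 + 106) = 0*(-14) = 0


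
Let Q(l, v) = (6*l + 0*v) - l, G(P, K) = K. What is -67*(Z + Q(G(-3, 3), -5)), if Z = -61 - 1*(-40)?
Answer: 402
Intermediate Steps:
Q(l, v) = 5*l (Q(l, v) = (6*l + 0) - l = 6*l - l = 5*l)
Z = -21 (Z = -61 + 40 = -21)
-67*(Z + Q(G(-3, 3), -5)) = -67*(-21 + 5*3) = -67*(-21 + 15) = -67*(-6) = 402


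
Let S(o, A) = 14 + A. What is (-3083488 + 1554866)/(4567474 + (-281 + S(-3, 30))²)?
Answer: -1528622/4623643 ≈ -0.33061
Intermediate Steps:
(-3083488 + 1554866)/(4567474 + (-281 + S(-3, 30))²) = (-3083488 + 1554866)/(4567474 + (-281 + (14 + 30))²) = -1528622/(4567474 + (-281 + 44)²) = -1528622/(4567474 + (-237)²) = -1528622/(4567474 + 56169) = -1528622/4623643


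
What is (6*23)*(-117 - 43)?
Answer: -22080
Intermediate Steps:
(6*23)*(-117 - 43) = 138*(-160) = -22080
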